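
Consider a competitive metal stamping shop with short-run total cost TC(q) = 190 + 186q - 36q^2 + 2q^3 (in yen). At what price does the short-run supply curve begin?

¥24 per unit

The shutdown price is the minimum of AVC. VC = 186q - 36q^2 + 2q^3, so AVC = 186 - 36q + 2q^2.
At the minimum of AVC, MC = AVC. MC = 186 - 72q + 6q^2; setting MC = AVC gives 4q^2 - 36q = 0, so q = 9. min AVC = 24.
The firm shuts down for any P below ¥24.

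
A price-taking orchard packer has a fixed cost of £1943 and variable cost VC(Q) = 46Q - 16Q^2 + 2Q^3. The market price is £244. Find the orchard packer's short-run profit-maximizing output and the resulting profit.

AVC = 46 - 16Q + 2Q^2 has its minimum £14 at Q = 4; price £244 clears that bar, so the firm operates.
MC = 46 - 32Q + 6Q^2. Setting P = MC and taking the root on the rising branch gives Q* = 9.
TR = 244·9 = 2196. TC = 1943 + 576 = 2519. Profit = 2196 − 2519 = -£323.
Shutting down would mean losing the fixed cost of £1943, so operating at a loss of £323 is better by £1620.

Profit = -£323 at Q = 9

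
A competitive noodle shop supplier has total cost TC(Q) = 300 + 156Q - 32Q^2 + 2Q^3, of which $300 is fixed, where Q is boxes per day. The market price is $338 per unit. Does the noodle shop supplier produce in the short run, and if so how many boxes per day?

Produce at Q = 13

Variable cost is VC = 156Q - 32Q^2 + 2Q^3, so AVC = VC/Q = 156 - 32Q + 2Q^2 and MC = dTC/dQ = 156 - 64Q + 6Q^2.
AVC hits its minimum where MC = AVC, at Q = 8, giving min AVC = 156 - 32·8 + 2·8^2 = $28.
Because $338 ≥ $28, revenue can cover variable cost; the firm operates.
P = MC gives -182 - 64Q + 6Q^2 = 0, with roots -7/3 and 13. Take the larger (rising MC): Q* = 13.
Check: AVC at Q = 13 is $78 ≤ P, so revenue covers variable cost.
Profit = P·Q − TC = 338·13 − 1314 = $3080.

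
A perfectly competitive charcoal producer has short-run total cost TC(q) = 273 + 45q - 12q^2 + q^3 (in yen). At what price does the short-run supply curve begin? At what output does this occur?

Short-run supply begins at min AVC. From VC = 45q - 12q^2 + q^3, AVC = 45 - 12q + q^2.
At the minimum of AVC, MC = AVC. MC = 45 - 24q + 3q^2; setting MC = AVC gives 2q^2 - 12q = 0, so q = 6. min AVC = 9.
For P < ¥9 the firm produces nothing.

¥9 per unit, at q = 6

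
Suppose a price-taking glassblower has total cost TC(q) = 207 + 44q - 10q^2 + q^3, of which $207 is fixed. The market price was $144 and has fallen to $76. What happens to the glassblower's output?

Output falls from 10 to 8

AVC = 44 - 10q + q^2, minimized at q = 5 where min AVC = $19. MC = 44 - 20q + 3q^2.
At P = $144 ≥ min AVC, set P = MC on the rising branch: q = 10.
At P = $76 ≥ min AVC, set P = MC: q = 8. The firm stays open but cuts output.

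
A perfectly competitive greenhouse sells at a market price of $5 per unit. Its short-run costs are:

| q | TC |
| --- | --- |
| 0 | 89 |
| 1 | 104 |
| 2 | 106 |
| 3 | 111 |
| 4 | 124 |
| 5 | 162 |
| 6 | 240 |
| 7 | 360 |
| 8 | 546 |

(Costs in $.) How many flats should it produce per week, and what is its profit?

q = 0 (shut down); profit = -$89

Tabulate TR − TC: q=0: -89; q=1: -99; q=2: -96; q=3: -96; q=4: -104; q=5: -137; q=6: -210; q=7: -325; q=8: -506.
Profit is highest at q = 0. Equivalently, the lowest AVC in the table is 22/3 ≈ $7.33 at q = 3, and P = $5 falls below it — price never covers variable cost, so the firm shuts down and loses only its fixed cost.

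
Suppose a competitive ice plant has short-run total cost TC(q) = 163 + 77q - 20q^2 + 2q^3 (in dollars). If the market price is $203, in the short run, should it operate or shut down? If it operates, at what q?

Produce at q = 9

Strip out fixed cost: VC = 77q - 20q^2 + 2q^3. Then AVC = 77 - 20q + 2q^2 and MC = 77 - 40q + 6q^2.
The AVC parabola has its vertex at q = 20/4 = 5, where AVC = 77 - 20·5 + 2·5^2 = $27.
P = $203 exceeds min AVC = $27, so the firm stays open.
P = MC gives -126 - 40q + 6q^2 = 0, with roots -7/3 and 9. Take the larger (rising MC): q* = 9.
Check: AVC at q = 9 is $59 ≤ P, so revenue covers variable cost.
Profit = P·q − TC = 203·9 − 694 = $1133.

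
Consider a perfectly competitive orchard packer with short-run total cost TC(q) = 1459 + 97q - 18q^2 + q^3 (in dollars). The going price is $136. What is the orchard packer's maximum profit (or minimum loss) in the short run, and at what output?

Profit = -$107 at q = 13

AVC = 97 - 18q + q^2; min AVC = $16 at q = 9. Since P = $136 ≥ min AVC, the firm produces.
MC = 97 - 36q + 3q^2. Setting P = MC and taking the root on the rising branch gives q* = 13.
TR = 136·13 = 1768. TC = 1459 + 416 = 1875. Profit = 1768 − 1875 = -$107.
Shutting down would mean losing the fixed cost of $1459, so operating at a loss of $107 is better by $1352.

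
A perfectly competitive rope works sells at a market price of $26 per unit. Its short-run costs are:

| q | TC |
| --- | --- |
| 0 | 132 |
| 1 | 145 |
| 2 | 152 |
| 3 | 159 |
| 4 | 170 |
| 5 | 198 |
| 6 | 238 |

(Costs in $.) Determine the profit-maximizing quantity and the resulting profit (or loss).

Compute π = P·q − TC at each output: q=0: -132; q=1: -119; q=2: -100; q=3: -81; q=4: -66; q=5: -68; q=6: -82.
Profit is maximized at q = 4. AVC there is 38/4 = $9.50 ≤ P, so producing beats shutting down (which would give -$132).

q = 4; profit = -$66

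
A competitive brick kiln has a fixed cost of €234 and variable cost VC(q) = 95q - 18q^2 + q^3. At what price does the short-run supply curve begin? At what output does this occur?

Short-run supply begins at min AVC. From VC = 95q - 18q^2 + q^3, AVC = 95 - 18q + q^2.
At the minimum of AVC, MC = AVC. MC = 95 - 36q + 3q^2; setting MC = AVC gives 2q^2 - 18q = 0, so q = 9. min AVC = 14.
The firm shuts down for any P below €14.

€14 per unit, at q = 9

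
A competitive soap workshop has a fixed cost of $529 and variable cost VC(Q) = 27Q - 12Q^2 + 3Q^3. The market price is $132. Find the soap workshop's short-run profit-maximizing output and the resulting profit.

Profit = -$79 at Q = 5

AVC = 27 - 12Q + 3Q^2; min AVC = $15 at Q = 2. Since P = $132 ≥ min AVC, the firm produces.
MC = 27 - 24Q + 9Q^2. Setting P = MC and taking the root on the rising branch gives Q* = 5.
TR = 132·5 = 660. TC = 529 + 210 = 739. Profit = 660 − 739 = -$79.
By producing, the firm covers all variable cost plus $450 of fixed cost; shutting down would lose the full $529.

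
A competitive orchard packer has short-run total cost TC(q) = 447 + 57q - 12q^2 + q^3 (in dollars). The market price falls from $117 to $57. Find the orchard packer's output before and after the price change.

Output falls from 10 to 8

AVC = 57 - 12q + q^2, minimized at q = 6 where min AVC = $21. MC = 57 - 24q + 3q^2.
With P = $117 above the shutdown price, P = MC gives q = 10.
At P = $57 ≥ min AVC, set P = MC: q = 8. The firm stays open but cuts output.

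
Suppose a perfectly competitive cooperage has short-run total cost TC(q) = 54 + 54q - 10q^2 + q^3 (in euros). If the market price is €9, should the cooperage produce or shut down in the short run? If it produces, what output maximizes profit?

Variable cost is VC = 54q - 10q^2 + q^3, so AVC = VC/q = 54 - 10q + q^2 and MC = dTC/dq = 54 - 20q + 3q^2.
The AVC parabola has its vertex at q = 10/2 = 5, where AVC = 54 - 10·5 + 5^2 = €29.
P = €9 lies below min AVC = €29; no output level covers variable cost.
Shutting down limits the loss to fixed cost, €54.

Shut down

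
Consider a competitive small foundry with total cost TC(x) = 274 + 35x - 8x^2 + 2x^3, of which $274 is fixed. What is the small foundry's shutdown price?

The shutdown price is the minimum of AVC. VC = 35x - 8x^2 + 2x^3, so AVC = 35 - 8x + 2x^2.
dAVC/dx = -8 + 4x = 0 gives x = 2. min AVC = 35 - 8·2 + 2·2^2 = 27.
The firm shuts down for any P below $27.

$27 per unit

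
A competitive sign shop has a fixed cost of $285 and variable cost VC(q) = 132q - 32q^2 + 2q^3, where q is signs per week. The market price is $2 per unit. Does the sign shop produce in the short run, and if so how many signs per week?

Strip out fixed cost: VC = 132q - 32q^2 + 2q^3. Then AVC = 132 - 32q + 2q^2 and MC = 132 - 64q + 6q^2.
The AVC parabola has its vertex at q = 32/4 = 8, where AVC = 132 - 32·8 + 2·8^2 = $4.
Since P = $2 < min AVC = $4, price fails to cover variable cost at any output.
The firm minimizes its loss by shutting down and losing only its fixed cost of $285.

Shut down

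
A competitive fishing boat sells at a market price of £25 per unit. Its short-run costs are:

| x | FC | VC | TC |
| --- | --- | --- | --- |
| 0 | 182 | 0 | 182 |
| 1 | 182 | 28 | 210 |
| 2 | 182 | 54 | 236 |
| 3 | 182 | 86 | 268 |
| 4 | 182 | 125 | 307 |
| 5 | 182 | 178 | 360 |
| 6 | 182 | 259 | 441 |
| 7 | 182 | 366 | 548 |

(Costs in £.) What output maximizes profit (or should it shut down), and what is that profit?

Profit at each row (π = 25x − TC): x=0: -182; x=1: -185; x=2: -186; x=3: -193; x=4: -207; x=5: -235; x=6: -291; x=7: -373.
Profit is highest at x = 0. Equivalently, the lowest AVC in the table is 54/2 ≈ £27 at x = 2, and P = £25 falls below it — price never covers variable cost, so the firm shuts down and loses only its fixed cost.

x = 0 (shut down); profit = -£182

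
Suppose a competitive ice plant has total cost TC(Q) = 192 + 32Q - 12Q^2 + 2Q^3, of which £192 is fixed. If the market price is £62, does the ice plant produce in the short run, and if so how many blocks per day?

Produce at Q = 5

Strip out fixed cost: VC = 32Q - 12Q^2 + 2Q^3. Then AVC = 32 - 12Q + 2Q^2 and MC = 32 - 24Q + 6Q^2.
AVC is minimized where dAVC/dQ = -12 + 4Q = 0, at Q = 3; min AVC = 32 - 12·3 + 2·3^2 = £14.
Because £62 ≥ £14, revenue can cover variable cost; the firm operates.
Solving P = MC: -30 - 24Q + 6Q^2 = 0 ⇒ Q = -1 or 5. On the upward-sloping branch, Q* = 5.
Check: AVC at Q = 5 is £22 ≤ P, so revenue covers variable cost.
Profit = P·Q − TC = 62·5 − 302 = £8.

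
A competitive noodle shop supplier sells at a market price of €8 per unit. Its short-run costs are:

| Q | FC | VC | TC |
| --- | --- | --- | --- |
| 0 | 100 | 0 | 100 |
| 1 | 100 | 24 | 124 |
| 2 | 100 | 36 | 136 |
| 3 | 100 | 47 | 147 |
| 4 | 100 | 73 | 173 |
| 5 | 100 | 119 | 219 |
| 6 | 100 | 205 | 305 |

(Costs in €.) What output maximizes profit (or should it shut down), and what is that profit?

Q = 0 (shut down); profit = -€100

Compute π = P·Q − TC at each output: Q=0: -100; Q=1: -116; Q=2: -120; Q=3: -123; Q=4: -141; Q=5: -179; Q=6: -257.
Profit is highest at Q = 0. Equivalently, the lowest AVC in the table is 47/3 ≈ €15.67 at Q = 3, and P = €8 falls below it — price never covers variable cost, so the firm shuts down and loses only its fixed cost.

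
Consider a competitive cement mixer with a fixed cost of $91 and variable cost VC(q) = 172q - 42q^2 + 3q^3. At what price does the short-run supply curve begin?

Short-run supply begins at min AVC. From VC = 172q - 42q^2 + 3q^3, AVC = 172 - 42q + 3q^2.
dAVC/dq = -42 + 6q = 0 gives q = 7. min AVC = 172 - 42·7 + 3·7^2 = 25.
The firm shuts down for any P below $25.

$25 per unit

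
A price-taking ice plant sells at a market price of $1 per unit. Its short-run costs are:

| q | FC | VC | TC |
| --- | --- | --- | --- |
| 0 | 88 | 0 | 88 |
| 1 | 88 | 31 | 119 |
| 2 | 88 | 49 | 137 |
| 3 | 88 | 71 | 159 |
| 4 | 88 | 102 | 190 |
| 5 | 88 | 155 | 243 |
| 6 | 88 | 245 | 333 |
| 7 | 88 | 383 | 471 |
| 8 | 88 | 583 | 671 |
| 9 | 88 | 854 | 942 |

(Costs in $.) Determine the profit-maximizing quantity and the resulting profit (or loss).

Profit at each row (π = 1q − TC): q=0: -88; q=1: -118; q=2: -135; q=3: -156; q=4: -186; q=5: -238; q=6: -327; q=7: -464; q=8: -663; q=9: -933.
Profit is highest at q = 0. Equivalently, the lowest AVC in the table is 71/3 ≈ $23.67 at q = 3, and P = $1 falls below it — price never covers variable cost, so the firm shuts down and loses only its fixed cost.

q = 0 (shut down); profit = -$88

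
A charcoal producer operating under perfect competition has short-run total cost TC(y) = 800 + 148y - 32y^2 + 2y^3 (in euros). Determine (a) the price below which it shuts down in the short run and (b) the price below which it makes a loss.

Shutdown price = €20; break-even price = €108

AVC = 148 - 32y + 2y^2; minimized at y = 8, giving min AVC = €20. That is the shutdown price.
ATC = 800/y + 148 - 32y + 2y^2. Setting dATC/dy = −800/y^2 − 32 + 4y = 0 gives y = 10 (since 4·10^3 − 32·10^2 = 800).
min ATC = 800/10 + 148 − 32·10 + 2·10^2 = €108. That is the break-even price.
For €20 ≤ P < €108 the firm produces at a loss; below €20 it shuts down.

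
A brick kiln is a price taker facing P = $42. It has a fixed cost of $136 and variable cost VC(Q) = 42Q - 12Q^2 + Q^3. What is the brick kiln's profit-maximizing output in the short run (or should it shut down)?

Produce at Q = 8

From TC, MC = TC'(Q) = 42 - 24Q + 3Q^2 and AVC = VC/Q = 42 - 12Q + Q^2.
AVC hits its minimum where MC = AVC, at Q = 6, giving min AVC = 42 - 12·6 + 6^2 = $6.
Because $42 ≥ $6, revenue can cover variable cost; the firm operates.
Solving P = MC: -24Q + 3Q^2 = 0 ⇒ Q = 0 or 8. On the upward-sloping branch, Q* = 8.
Check: AVC at Q = 8 is $10 ≤ P, so revenue covers variable cost.
Profit = P·Q − TC = 42·8 − 216 = $120.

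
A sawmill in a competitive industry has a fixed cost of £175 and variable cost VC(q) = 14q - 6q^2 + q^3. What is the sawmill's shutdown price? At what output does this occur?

The shutdown price is the minimum of AVC. VC = 14q - 6q^2 + q^3, so AVC = 14 - 6q + q^2.
At the minimum of AVC, MC = AVC. MC = 14 - 12q + 3q^2; setting MC = AVC gives 2q^2 - 6q = 0, so q = 3. min AVC = 5.
The firm shuts down for any P below £5.

£5 per unit, at q = 3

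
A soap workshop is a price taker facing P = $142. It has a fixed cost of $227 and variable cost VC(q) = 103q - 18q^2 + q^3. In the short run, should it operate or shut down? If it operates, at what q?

Variable cost is VC = 103q - 18q^2 + q^3, so AVC = VC/q = 103 - 18q + q^2 and MC = dTC/dq = 103 - 36q + 3q^2.
AVC is minimized where dAVC/dq = -18 + 2q = 0, at q = 9; min AVC = 103 - 18·9 + 9^2 = $22.
P = $142 exceeds min AVC = $22, so the firm stays open.
Set P = MC: 142 = 103 - 36q + 3q^2 → -39 - 36q + 3q^2 = 0. The roots are q = -1 and q = 13; the profit-maximizing output is on the rising part of MC, so q* = 13.
Check: AVC at q = 13 is $38 ≤ P, so revenue covers variable cost.
Profit = P·q − TC = 142·13 − 721 = $1125.

Produce at q = 13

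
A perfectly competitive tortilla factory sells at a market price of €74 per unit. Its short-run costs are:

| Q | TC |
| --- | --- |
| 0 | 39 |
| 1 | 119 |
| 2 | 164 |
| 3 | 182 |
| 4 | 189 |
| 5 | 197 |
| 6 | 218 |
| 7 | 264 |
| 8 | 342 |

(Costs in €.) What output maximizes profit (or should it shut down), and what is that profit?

Profit at each row (π = 74Q − TC): Q=0: -39; Q=1: -45; Q=2: -16; Q=3: 40; Q=4: 107; Q=5: 173; Q=6: 226; Q=7: 254; Q=8: 250.
Profit is maximized at Q = 7. AVC there is 225/7 = €32.14 ≤ P, so producing beats shutting down (which would give -€39).

Q = 7; profit = €254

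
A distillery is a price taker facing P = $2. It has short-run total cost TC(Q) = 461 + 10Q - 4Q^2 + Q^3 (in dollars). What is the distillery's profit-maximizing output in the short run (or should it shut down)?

Shut down

Strip out fixed cost: VC = 10Q - 4Q^2 + Q^3. Then AVC = 10 - 4Q + Q^2 and MC = 10 - 8Q + 3Q^2.
AVC hits its minimum where MC = AVC, at Q = 2, giving min AVC = 10 - 4·2 + 2^2 = $6.
P = $2 lies below min AVC = $6; no output level covers variable cost.
The firm minimizes its loss by shutting down and losing only its fixed cost of $461.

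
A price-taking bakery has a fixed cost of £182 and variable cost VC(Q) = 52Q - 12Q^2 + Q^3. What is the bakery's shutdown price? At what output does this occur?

The firm shuts down when price falls below the minimum of average variable cost. AVC = VC/Q = 52 - 12Q + Q^2.
At the minimum of AVC, MC = AVC. MC = 52 - 24Q + 3Q^2; setting MC = AVC gives 2Q^2 - 12Q = 0, so Q = 6. min AVC = 16.
For P < £16 the firm produces nothing.

£16 per unit, at Q = 6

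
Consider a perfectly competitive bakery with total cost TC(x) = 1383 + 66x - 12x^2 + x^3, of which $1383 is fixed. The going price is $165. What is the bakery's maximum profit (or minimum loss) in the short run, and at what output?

Profit = -$173 at x = 11

AVC = 66 - 12x + x^2; min AVC = $30 at x = 6. Since P = $165 ≥ min AVC, the firm produces.
With MC = 66 - 24x + 3x^2, P = MC on the upward-sloping part at x* = 11.
TR = 165·11 = 1815. TC = 1383 + 605 = 1988. Profit = 1815 − 1988 = -$173.
Shutting down would mean losing the fixed cost of $1383, so operating at a loss of $173 is better by $1210.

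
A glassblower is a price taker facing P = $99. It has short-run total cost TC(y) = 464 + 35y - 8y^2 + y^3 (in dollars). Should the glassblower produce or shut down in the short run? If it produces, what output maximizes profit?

Produce at y = 8

Variable cost is VC = 35y - 8y^2 + y^3, so AVC = VC/y = 35 - 8y + y^2 and MC = dTC/dy = 35 - 16y + 3y^2.
The AVC parabola has its vertex at y = 8/2 = 4, where AVC = 35 - 8·4 + 4^2 = $19.
Since P = $99 ≥ min AVC = $19, price covers variable cost and the firm should produce.
Solving P = MC: -64 - 16y + 3y^2 = 0 ⇒ y = -8/3 or 8. On the upward-sloping branch, y* = 8.
Check: AVC at y = 8 is $35 ≤ P, so revenue covers variable cost.
Profit = P·y − TC = 99·8 − 744 = $48.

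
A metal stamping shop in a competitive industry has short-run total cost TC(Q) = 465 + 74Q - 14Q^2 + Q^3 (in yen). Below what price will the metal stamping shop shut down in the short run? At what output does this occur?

¥25 per unit, at Q = 7

The shutdown price is the minimum of AVC. VC = 74Q - 14Q^2 + Q^3, so AVC = 74 - 14Q + Q^2.
At the minimum of AVC, MC = AVC. MC = 74 - 28Q + 3Q^2; setting MC = AVC gives 2Q^2 - 14Q = 0, so Q = 7. min AVC = 25.
So the shutdown price is ¥25.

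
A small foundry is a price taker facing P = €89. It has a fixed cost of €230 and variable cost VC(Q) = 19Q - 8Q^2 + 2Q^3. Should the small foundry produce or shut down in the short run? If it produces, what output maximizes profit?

Produce at Q = 5

Variable cost is VC = 19Q - 8Q^2 + 2Q^3, so AVC = VC/Q = 19 - 8Q + 2Q^2 and MC = dTC/dQ = 19 - 16Q + 6Q^2.
AVC is minimized where dAVC/dQ = -8 + 4Q = 0, at Q = 2; min AVC = 19 - 8·2 + 2·2^2 = €11.
P = €89 exceeds min AVC = €11, so the firm stays open.
Set P = MC: 89 = 19 - 16Q + 6Q^2 → -70 - 16Q + 6Q^2 = 0. The roots are Q = -7/3 and Q = 5; the profit-maximizing output is on the rising part of MC, so Q* = 5.
Check: AVC at Q = 5 is €29 ≤ P, so revenue covers variable cost.
Profit = P·Q − TC = 89·5 − 375 = €70.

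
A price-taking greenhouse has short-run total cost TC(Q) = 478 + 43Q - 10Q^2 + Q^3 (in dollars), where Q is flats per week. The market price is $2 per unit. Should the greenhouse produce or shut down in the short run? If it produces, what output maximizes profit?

Variable cost is VC = 43Q - 10Q^2 + Q^3, so AVC = VC/Q = 43 - 10Q + Q^2 and MC = dTC/dQ = 43 - 20Q + 3Q^2.
AVC hits its minimum where MC = AVC, at Q = 5, giving min AVC = 43 - 10·5 + 5^2 = $18.
P = $2 lies below min AVC = $18; no output level covers variable cost.
The firm minimizes its loss by shutting down and losing only its fixed cost of $478.

Shut down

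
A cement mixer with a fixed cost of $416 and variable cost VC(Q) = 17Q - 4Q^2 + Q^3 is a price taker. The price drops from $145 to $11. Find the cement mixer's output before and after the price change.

Output falls from 8 to 0 (the firm shuts down)

MC = 17 - 8Q + 3Q^2; the shutdown threshold is min AVC = $13 (at Q = 2).
With P = $145 above the shutdown price, P = MC gives Q = 8.
At P = $11 < min AVC = $13, price no longer covers variable cost at any output, so the firm shuts down: Q = 0.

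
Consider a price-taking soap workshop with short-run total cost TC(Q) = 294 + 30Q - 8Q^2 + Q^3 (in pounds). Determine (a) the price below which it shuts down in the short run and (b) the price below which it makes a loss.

AVC = 30 - 8Q + Q^2; minimized at Q = 4, giving min AVC = £14. That is the shutdown price.
ATC = 294/Q + 30 - 8Q + Q^2. Setting dATC/dQ = −294/Q^2 − 8 + 2Q = 0 gives Q = 7 (since 2·7^3 − 8·7^2 = 294).
min ATC = 294/7 + 30 − 8·7 + 7^2 = £65. That is the break-even price.
For £14 ≤ P < £65 the firm produces at a loss; below £14 it shuts down.

Shutdown price = £14; break-even price = £65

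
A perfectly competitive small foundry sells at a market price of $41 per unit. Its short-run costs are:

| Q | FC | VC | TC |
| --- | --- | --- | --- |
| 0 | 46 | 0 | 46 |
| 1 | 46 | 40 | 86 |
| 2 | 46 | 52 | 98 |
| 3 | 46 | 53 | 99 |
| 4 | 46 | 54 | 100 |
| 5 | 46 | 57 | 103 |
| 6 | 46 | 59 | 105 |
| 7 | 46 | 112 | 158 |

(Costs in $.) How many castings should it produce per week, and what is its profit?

Q = 6; profit = $141

Compute π = P·Q − TC at each output: Q=0: -46; Q=1: -45; Q=2: -16; Q=3: 24; Q=4: 64; Q=5: 102; Q=6: 141; Q=7: 129.
Profit is maximized at Q = 6. AVC there is 59/6 = $9.83 ≤ P, so producing beats shutting down (which would give -$46).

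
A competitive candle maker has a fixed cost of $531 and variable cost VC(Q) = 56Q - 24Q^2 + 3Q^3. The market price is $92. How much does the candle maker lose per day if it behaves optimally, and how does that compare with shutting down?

AVC = 56 - 24Q + 3Q^2; min AVC = $8 at Q = 4. Since P = $92 ≥ min AVC, the firm produces.
MC = 56 - 48Q + 9Q^2. Setting P = MC and taking the root on the rising branch gives Q* = 6.
TR = 92·6 = 552. TC = 531 + 120 = 651. Profit = 552 − 651 = -$99.
By producing, the firm covers all variable cost plus $432 of fixed cost; shutting down would lose the full $531.

Profit = -$99 at Q = 6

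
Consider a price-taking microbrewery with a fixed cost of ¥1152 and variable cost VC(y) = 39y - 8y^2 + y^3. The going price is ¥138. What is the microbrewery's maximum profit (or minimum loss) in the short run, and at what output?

AVC = 39 - 8y + y^2; min AVC = ¥23 at y = 4. Since P = ¥138 ≥ min AVC, the firm produces.
MC = 39 - 16y + 3y^2. Setting P = MC and taking the root on the rising branch gives y* = 9.
TR = 138·9 = 1242. TC = 1152 + 432 = 1584. Profit = 1242 − 1584 = -¥342.
That loss of ¥342 beats the ¥1152 the firm would lose by shutting down; producing recovers ¥810 of fixed cost.

Profit = -¥342 at y = 9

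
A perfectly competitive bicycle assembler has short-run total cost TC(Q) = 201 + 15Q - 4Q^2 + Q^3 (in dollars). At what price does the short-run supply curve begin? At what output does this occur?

$11 per unit, at Q = 2

The shutdown price is the minimum of AVC. VC = 15Q - 4Q^2 + Q^3, so AVC = 15 - 4Q + Q^2.
At the minimum of AVC, MC = AVC. MC = 15 - 8Q + 3Q^2; setting MC = AVC gives 2Q^2 - 4Q = 0, so Q = 2. min AVC = 11.
So the shutdown price is $11.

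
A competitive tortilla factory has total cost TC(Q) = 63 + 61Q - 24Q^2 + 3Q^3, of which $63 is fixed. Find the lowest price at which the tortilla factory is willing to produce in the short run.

The shutdown price is the minimum of AVC. VC = 61Q - 24Q^2 + 3Q^3, so AVC = 61 - 24Q + 3Q^2.
dAVC/dQ = -24 + 6Q = 0 gives Q = 4. min AVC = 61 - 24·4 + 3·4^2 = 13.
For P < $13 the firm produces nothing.

$13 per unit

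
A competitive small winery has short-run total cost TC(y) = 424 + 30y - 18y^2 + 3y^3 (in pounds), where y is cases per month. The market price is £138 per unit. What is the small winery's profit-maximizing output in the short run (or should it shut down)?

Variable cost is VC = 30y - 18y^2 + 3y^3, so AVC = VC/y = 30 - 18y + 3y^2 and MC = dTC/dy = 30 - 36y + 9y^2.
The AVC parabola has its vertex at y = 18/6 = 3, where AVC = 30 - 18·3 + 3·3^2 = £3.
Since P = £138 ≥ min AVC = £3, price covers variable cost and the firm should produce.
Set P = MC: 138 = 30 - 36y + 9y^2 → -108 - 36y + 9y^2 = 0. The roots are y = -2 and y = 6; the profit-maximizing output is on the rising part of MC, so y* = 6.
Check: AVC at y = 6 is £30 ≤ P, so revenue covers variable cost.
Profit = P·y − TC = 138·6 − 604 = £224.

Produce at y = 6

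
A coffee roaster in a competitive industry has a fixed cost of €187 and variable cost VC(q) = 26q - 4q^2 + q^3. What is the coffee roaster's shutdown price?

€22 per unit

The firm shuts down when price falls below the minimum of average variable cost. AVC = VC/q = 26 - 4q + q^2.
dAVC/dq = -4 + 2q = 0 gives q = 2. min AVC = 26 - 4·2 + 2^2 = 22.
For P < €22 the firm produces nothing.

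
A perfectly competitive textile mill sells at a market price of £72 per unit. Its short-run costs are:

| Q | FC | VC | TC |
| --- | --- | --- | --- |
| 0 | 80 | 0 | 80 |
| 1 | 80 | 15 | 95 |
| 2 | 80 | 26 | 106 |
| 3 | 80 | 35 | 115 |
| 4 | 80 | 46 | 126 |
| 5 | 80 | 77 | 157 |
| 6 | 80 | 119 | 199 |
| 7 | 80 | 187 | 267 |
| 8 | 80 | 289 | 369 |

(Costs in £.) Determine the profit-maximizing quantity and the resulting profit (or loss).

Q = 7; profit = £237

Tabulate TR − TC: Q=0: -80; Q=1: -23; Q=2: 38; Q=3: 101; Q=4: 162; Q=5: 203; Q=6: 233; Q=7: 237; Q=8: 207.
Profit is maximized at Q = 7. AVC there is 187/7 = £26.71 ≤ P, so producing beats shutting down (which would give -£80).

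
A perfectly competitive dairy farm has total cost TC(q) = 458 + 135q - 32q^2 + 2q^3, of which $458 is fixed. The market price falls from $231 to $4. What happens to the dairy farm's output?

AVC = 135 - 32q + 2q^2, minimized at q = 8 where min AVC = $7. MC = 135 - 64q + 6q^2.
With P = $231 above the shutdown price, P = MC gives q = 12.
At P = $4 < min AVC = $7, price no longer covers variable cost at any output, so the firm shuts down: q = 0.

Output falls from 12 to 0 (the firm shuts down)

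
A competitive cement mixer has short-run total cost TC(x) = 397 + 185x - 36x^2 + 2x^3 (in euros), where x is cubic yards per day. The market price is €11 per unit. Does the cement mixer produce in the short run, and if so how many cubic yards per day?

Shut down

Variable cost is VC = 185x - 36x^2 + 2x^3, so AVC = VC/x = 185 - 36x + 2x^2 and MC = dTC/dx = 185 - 72x + 6x^2.
The AVC parabola has its vertex at x = 36/4 = 9, where AVC = 185 - 36·9 + 2·9^2 = €23.
Since P = €11 < min AVC = €23, price fails to cover variable cost at any output.
The firm minimizes its loss by shutting down and losing only its fixed cost of €397.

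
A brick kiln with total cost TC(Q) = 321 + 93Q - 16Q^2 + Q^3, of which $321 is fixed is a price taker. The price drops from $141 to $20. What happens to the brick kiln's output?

MC = 93 - 32Q + 3Q^2; the shutdown threshold is min AVC = $29 (at Q = 8).
With P = $141 above the shutdown price, P = MC gives Q = 12.
At P = $20 < min AVC = $29, price no longer covers variable cost at any output, so the firm shuts down: Q = 0.

Output falls from 12 to 0 (the firm shuts down)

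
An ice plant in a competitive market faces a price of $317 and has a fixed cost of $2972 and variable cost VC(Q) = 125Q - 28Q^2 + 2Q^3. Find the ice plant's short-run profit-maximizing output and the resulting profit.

Profit = -$92 at Q = 12

AVC = 125 - 28Q + 2Q^2; min AVC = $27 at Q = 7. Since P = $317 ≥ min AVC, the firm produces.
With MC = 125 - 56Q + 6Q^2, P = MC on the upward-sloping part at Q* = 12.
TR = 317·12 = 3804. TC = 2972 + 924 = 3896. Profit = 3804 − 3896 = -$92.
That loss of $92 beats the $2972 the firm would lose by shutting down; producing recovers $2880 of fixed cost.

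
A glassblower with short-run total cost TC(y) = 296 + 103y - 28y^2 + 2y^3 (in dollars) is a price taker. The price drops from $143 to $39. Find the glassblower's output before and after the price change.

Output falls from 10 to 8

MC = 103 - 56y + 6y^2; the shutdown threshold is min AVC = $5 (at y = 7).
At P = $143 ≥ min AVC, set P = MC on the rising branch: y = 10.
At P = $39 ≥ min AVC, set P = MC: y = 8. The firm stays open but cuts output.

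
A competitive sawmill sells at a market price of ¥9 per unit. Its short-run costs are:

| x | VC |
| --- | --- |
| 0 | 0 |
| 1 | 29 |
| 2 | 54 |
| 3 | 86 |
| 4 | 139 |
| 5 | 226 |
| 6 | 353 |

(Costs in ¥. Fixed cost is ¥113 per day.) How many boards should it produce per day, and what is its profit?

Compute π = P·x − TC at each output: x=0: -113; x=1: -133; x=2: -149; x=3: -172; x=4: -216; x=5: -294; x=6: -412.
Profit is highest at x = 0. Equivalently, the lowest AVC in the table is 54/2 ≈ ¥27 at x = 2, and P = ¥9 falls below it — price never covers variable cost, so the firm shuts down and loses only its fixed cost.

x = 0 (shut down); profit = -¥113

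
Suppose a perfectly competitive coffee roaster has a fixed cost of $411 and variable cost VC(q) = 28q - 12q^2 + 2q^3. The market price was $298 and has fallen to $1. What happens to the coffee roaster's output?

Output falls from 9 to 0 (the firm shuts down)

MC = 28 - 24q + 6q^2; the shutdown threshold is min AVC = $10 (at q = 3).
At P = $298 ≥ min AVC, set P = MC on the rising branch: q = 9.
At P = $1 < min AVC = $10, price no longer covers variable cost at any output, so the firm shuts down: q = 0.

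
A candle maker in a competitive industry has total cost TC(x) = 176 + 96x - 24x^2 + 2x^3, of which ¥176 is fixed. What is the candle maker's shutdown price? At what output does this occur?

The shutdown price is the minimum of AVC. VC = 96x - 24x^2 + 2x^3, so AVC = 96 - 24x + 2x^2.
dAVC/dx = -24 + 4x = 0 gives x = 6. min AVC = 96 - 24·6 + 2·6^2 = 24.
So the shutdown price is ¥24.

¥24 per unit, at x = 6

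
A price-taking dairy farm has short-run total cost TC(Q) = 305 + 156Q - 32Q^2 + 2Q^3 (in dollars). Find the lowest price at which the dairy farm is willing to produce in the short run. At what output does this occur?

$28 per unit, at Q = 8

Short-run supply begins at min AVC. From VC = 156Q - 32Q^2 + 2Q^3, AVC = 156 - 32Q + 2Q^2.
At the minimum of AVC, MC = AVC. MC = 156 - 64Q + 6Q^2; setting MC = AVC gives 4Q^2 - 32Q = 0, so Q = 8. min AVC = 28.
For P < $28 the firm produces nothing.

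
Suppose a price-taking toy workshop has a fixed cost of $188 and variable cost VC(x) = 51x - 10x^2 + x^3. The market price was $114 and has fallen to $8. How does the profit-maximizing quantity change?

Output falls from 9 to 0 (the firm shuts down)

AVC = 51 - 10x + x^2, minimized at x = 5 where min AVC = $26. MC = 51 - 20x + 3x^2.
With P = $114 above the shutdown price, P = MC gives x = 9.
At P = $8 < min AVC = $26, price no longer covers variable cost at any output, so the firm shuts down: x = 0.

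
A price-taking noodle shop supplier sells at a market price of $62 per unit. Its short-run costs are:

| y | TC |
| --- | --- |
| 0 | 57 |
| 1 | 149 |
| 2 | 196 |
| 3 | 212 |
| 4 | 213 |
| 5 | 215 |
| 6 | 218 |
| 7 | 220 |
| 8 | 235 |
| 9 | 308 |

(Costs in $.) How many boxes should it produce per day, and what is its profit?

y = 8; profit = $261

Profit at each row (π = 62y − TC): y=0: -57; y=1: -87; y=2: -72; y=3: -26; y=4: 35; y=5: 95; y=6: 154; y=7: 214; y=8: 261; y=9: 250.
Profit is maximized at y = 8. AVC there is 178/8 = $22.25 ≤ P, so producing beats shutting down (which would give -$57).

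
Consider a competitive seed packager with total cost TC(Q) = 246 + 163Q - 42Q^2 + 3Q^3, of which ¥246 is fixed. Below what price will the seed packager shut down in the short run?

¥16 per unit

Short-run supply begins at min AVC. From VC = 163Q - 42Q^2 + 3Q^3, AVC = 163 - 42Q + 3Q^2.
dAVC/dQ = -42 + 6Q = 0 gives Q = 7. min AVC = 163 - 42·7 + 3·7^2 = 16.
So the shutdown price is ¥16.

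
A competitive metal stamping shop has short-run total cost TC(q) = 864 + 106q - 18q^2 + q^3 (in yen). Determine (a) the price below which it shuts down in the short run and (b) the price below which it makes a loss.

Shutdown price = min AVC. AVC = 106 - 18q + q^2, with vertex at q = 9 and minimum ¥25.
ATC = 864/q + 106 - 18q + q^2. Setting dATC/dq = −864/q^2 − 18 + 2q = 0 gives q = 12 (since 2·12^3 − 18·12^2 = 864).
min ATC = 864/12 + 106 − 18·12 + 12^2 = ¥106. That is the break-even price.
For ¥25 ≤ P < ¥106 the firm produces at a loss; below ¥25 it shuts down.

Shutdown price = ¥25; break-even price = ¥106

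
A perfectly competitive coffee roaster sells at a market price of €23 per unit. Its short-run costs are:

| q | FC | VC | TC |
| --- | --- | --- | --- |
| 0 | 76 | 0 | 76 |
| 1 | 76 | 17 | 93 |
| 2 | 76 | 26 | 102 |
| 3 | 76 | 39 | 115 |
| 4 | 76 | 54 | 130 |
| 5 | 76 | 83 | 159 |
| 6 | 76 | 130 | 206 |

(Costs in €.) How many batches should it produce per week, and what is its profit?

Profit at each row (π = 23q − TC): q=0: -76; q=1: -70; q=2: -56; q=3: -46; q=4: -38; q=5: -44; q=6: -68.
Profit is maximized at q = 4. AVC there is 54/4 = €13.50 ≤ P, so producing beats shutting down (which would give -€76).

q = 4; profit = -€38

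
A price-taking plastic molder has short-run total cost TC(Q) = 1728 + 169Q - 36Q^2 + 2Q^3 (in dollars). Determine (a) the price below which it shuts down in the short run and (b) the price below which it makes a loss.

Shutdown price = $7; break-even price = $169

AVC = 169 - 36Q + 2Q^2; minimized at Q = 9, giving min AVC = $7. That is the shutdown price.
ATC = 1728/Q + 169 - 36Q + 2Q^2. Setting dATC/dQ = −1728/Q^2 − 36 + 4Q = 0 gives Q = 12 (since 4·12^3 − 36·12^2 = 1728).
min ATC = 1728/12 + 169 − 36·12 + 2·12^2 = $169. That is the break-even price.
Between these two prices the firm operates at a loss; above $169 it earns a profit.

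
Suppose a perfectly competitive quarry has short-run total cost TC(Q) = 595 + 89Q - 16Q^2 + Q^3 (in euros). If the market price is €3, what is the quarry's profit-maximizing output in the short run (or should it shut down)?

Shut down

From TC, MC = TC'(Q) = 89 - 32Q + 3Q^2 and AVC = VC/Q = 89 - 16Q + Q^2.
AVC is minimized where dAVC/dQ = -16 + 2Q = 0, at Q = 8; min AVC = 89 - 16·8 + 8^2 = €25.
Since P = €3 < min AVC = €25, price fails to cover variable cost at any output.
Best response: produce nothing and absorb the €595 fixed cost.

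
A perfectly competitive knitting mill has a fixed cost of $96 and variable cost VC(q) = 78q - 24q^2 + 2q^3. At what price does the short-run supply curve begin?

$6 per unit

The shutdown price is the minimum of AVC. VC = 78q - 24q^2 + 2q^3, so AVC = 78 - 24q + 2q^2.
At the minimum of AVC, MC = AVC. MC = 78 - 48q + 6q^2; setting MC = AVC gives 4q^2 - 24q = 0, so q = 6. min AVC = 6.
For P < $6 the firm produces nothing.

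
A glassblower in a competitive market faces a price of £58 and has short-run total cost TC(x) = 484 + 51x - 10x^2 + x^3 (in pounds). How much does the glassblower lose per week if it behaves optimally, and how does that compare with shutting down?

Profit = -£288 at x = 7

AVC = 51 - 10x + x^2; min AVC = £26 at x = 5. Since P = £58 ≥ min AVC, the firm produces.
With MC = 51 - 20x + 3x^2, P = MC on the upward-sloping part at x* = 7.
TR = 58·7 = 406. TC = 484 + 210 = 694. Profit = 406 − 694 = -£288.
That loss of £288 beats the £484 the firm would lose by shutting down; producing recovers £196 of fixed cost.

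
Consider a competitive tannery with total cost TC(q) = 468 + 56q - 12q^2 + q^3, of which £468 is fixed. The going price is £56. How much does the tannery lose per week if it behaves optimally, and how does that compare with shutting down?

Profit = -£212 at q = 8

AVC = 56 - 12q + q^2 has its minimum £20 at q = 6; price £56 clears that bar, so the firm operates.
With MC = 56 - 24q + 3q^2, P = MC on the upward-sloping part at q* = 8.
TR = 56·8 = 448. TC = 468 + 192 = 660. Profit = 448 − 660 = -£212.
Shutting down would mean losing the fixed cost of £468, so operating at a loss of £212 is better by £256.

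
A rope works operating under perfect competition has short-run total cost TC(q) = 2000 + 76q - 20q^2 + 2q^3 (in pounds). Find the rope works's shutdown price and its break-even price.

Shutdown price = min AVC. AVC = 76 - 20q + 2q^2, with vertex at q = 5 and minimum £26.
ATC = 2000/q + 76 - 20q + 2q^2. Setting dATC/dq = −2000/q^2 − 20 + 4q = 0 gives q = 10 (since 4·10^3 − 20·10^2 = 2000).
min ATC = 2000/10 + 76 − 20·10 + 2·10^2 = £276. That is the break-even price.
For £26 ≤ P < £276 the firm produces at a loss; below £26 it shuts down.

Shutdown price = £26; break-even price = £276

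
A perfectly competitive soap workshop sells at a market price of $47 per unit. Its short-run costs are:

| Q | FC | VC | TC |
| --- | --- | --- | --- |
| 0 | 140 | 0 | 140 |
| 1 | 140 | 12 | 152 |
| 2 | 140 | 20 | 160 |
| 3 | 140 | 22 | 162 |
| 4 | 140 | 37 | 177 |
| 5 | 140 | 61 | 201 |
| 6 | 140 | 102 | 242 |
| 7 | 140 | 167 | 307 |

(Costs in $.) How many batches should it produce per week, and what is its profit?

Compute π = P·Q − TC at each output: Q=0: -140; Q=1: -105; Q=2: -66; Q=3: -21; Q=4: 11; Q=5: 34; Q=6: 40; Q=7: 22.
Profit is maximized at Q = 6. AVC there is 102/6 = $17 ≤ P, so producing beats shutting down (which would give -$140).

Q = 6; profit = $40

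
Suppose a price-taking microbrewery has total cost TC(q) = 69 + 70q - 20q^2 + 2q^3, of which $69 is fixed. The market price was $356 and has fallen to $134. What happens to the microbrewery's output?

Output falls from 11 to 8

AVC = 70 - 20q + 2q^2, minimized at q = 5 where min AVC = $20. MC = 70 - 40q + 6q^2.
With P = $356 above the shutdown price, P = MC gives q = 11.
At P = $134 ≥ min AVC, set P = MC: q = 8. The firm stays open but cuts output.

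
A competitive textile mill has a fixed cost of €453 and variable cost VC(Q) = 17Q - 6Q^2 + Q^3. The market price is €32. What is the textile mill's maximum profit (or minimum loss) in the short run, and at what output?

Profit = -€353 at Q = 5

AVC = 17 - 6Q + Q^2 has its minimum €8 at Q = 3; price €32 clears that bar, so the firm operates.
With MC = 17 - 12Q + 3Q^2, P = MC on the upward-sloping part at Q* = 5.
TR = 32·5 = 160. TC = 453 + 60 = 513. Profit = 160 − 513 = -€353.
By producing, the firm covers all variable cost plus €100 of fixed cost; shutting down would lose the full €453.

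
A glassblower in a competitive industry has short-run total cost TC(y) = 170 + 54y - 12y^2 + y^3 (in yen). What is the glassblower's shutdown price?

The shutdown price is the minimum of AVC. VC = 54y - 12y^2 + y^3, so AVC = 54 - 12y + y^2.
dAVC/dy = -12 + 2y = 0 gives y = 6. min AVC = 54 - 12·6 + 6^2 = 18.
The firm shuts down for any P below ¥18.

¥18 per unit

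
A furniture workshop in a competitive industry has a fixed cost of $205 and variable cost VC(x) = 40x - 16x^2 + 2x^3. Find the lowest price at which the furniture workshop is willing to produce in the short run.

The shutdown price is the minimum of AVC. VC = 40x - 16x^2 + 2x^3, so AVC = 40 - 16x + 2x^2.
At the minimum of AVC, MC = AVC. MC = 40 - 32x + 6x^2; setting MC = AVC gives 4x^2 - 16x = 0, so x = 4. min AVC = 8.
So the shutdown price is $8.

$8 per unit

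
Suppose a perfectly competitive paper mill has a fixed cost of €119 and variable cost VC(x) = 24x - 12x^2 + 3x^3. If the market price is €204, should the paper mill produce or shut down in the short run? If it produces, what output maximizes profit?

Strip out fixed cost: VC = 24x - 12x^2 + 3x^3. Then AVC = 24 - 12x + 3x^2 and MC = 24 - 24x + 9x^2.
AVC is minimized where dAVC/dx = -12 + 6x = 0, at x = 2; min AVC = 24 - 12·2 + 3·2^2 = €12.
Since P = €204 ≥ min AVC = €12, price covers variable cost and the firm should produce.
P = MC gives -180 - 24x + 9x^2 = 0, with roots -10/3 and 6. Take the larger (rising MC): x* = 6.
Check: AVC at x = 6 is €60 ≤ P, so revenue covers variable cost.
Profit = P·x − TC = 204·6 − 479 = €745.

Produce at x = 6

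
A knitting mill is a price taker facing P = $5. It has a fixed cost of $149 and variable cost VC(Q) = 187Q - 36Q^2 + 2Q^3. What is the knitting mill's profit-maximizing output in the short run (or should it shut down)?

Shut down

Variable cost is VC = 187Q - 36Q^2 + 2Q^3, so AVC = VC/Q = 187 - 36Q + 2Q^2 and MC = dTC/dQ = 187 - 72Q + 6Q^2.
AVC hits its minimum where MC = AVC, at Q = 9, giving min AVC = 187 - 36·9 + 2·9^2 = $25.
Since P = $5 < min AVC = $25, price fails to cover variable cost at any output.
Best response: produce nothing and absorb the $149 fixed cost.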